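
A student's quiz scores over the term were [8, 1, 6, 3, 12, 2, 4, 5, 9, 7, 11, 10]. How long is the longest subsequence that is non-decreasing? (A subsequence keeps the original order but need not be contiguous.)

6

Track the smallest tail for each achievable length (allowing ties):
8 → extends → [8]
1 → replaces 8 → [1]
6 → extends → [1, 6]
3 → replaces 6 → [1, 3]
12 → extends → [1, 3, 12]
2 → replaces 3 → [1, 2, 12]
4 → replaces 12 → [1, 2, 4]
5 → extends → [1, 2, 4, 5]
9 → extends → [1, 2, 4, 5, 9]
7 → replaces 9 → [1, 2, 4, 5, 7]
11 → extends → [1, 2, 4, 5, 7, 11]
10 → replaces 11 → [1, 2, 4, 5, 7, 10]
Six tails, so the longest non-decreasing subsequence has length 6 (e.g. 1, 3, 4, 5, 9, 11).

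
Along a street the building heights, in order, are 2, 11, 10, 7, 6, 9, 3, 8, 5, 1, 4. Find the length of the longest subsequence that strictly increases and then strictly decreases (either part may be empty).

inc[i] = longest strictly increasing subsequence ending at i; dec[i] = longest strictly decreasing subsequence starting at i:
i:      1  2  3  4  5  6  7  8  9 10 11
a[i]:   2 11 10  7  6  9  3  8  5  1  4
inc:    1  2  2  2  2  3  2  3  3  1  3
dec:    2  6  5  4  3  4  2  3  2  1  1
Best peak at i=2 (value 11): inc=2, dec=6, length 2+6−1 = 7.

7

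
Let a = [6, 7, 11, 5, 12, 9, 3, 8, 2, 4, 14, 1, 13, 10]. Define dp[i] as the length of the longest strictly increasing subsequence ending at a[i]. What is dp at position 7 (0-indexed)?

3

dp[i] = 1 + max{dp[j] : j<i, a[j]<a[i]} (or 1 if no such j):
i:      0  1  2  3  4  5  6  7  8  9 10 11 12 13
a[i]:   6  7 11  5 12  9  3  8  2  4 14  1 13 10
dp:     1  2  3  1  4  3  1  3  1  2  5  1  5  4
At index 7 the value is 3.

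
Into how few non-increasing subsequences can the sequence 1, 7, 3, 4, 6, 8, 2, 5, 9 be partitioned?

6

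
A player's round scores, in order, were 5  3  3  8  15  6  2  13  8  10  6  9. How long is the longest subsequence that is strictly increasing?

4

Track the smallest tail for each achievable length (strict):
5 → extends → [5]
3 → replaces 5 → [3]
3 → already a tail → [3]
8 → extends → [3, 8]
15 → extends → [3, 8, 15]
6 → replaces 8 → [3, 6, 15]
2 → replaces 3 → [2, 6, 15]
13 → replaces 15 → [2, 6, 13]
8 → replaces 13 → [2, 6, 8]
10 → extends → [2, 6, 8, 10]
6 → already a tail → [2, 6, 8, 10]
9 → replaces 10 → [2, 6, 8, 9]
Four tails, so the longest strictly increasing subsequence has length 4 (e.g. 5, 6, 8, 10).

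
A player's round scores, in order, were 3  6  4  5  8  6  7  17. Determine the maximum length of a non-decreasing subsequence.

6

Let dp[i] be the length of the longest such subsequence ending at index i:
i:      1  2  3  4  5  6  7  8
a[i]:   3  6  4  5  8  6  7 17
dp:     1  2  2  3  4  4  5  6
Maximum dp value is 6.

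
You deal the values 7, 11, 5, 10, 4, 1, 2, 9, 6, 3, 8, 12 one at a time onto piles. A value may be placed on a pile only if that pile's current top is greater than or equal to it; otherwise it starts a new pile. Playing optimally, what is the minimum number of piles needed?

Place each on the leftmost legal pile:
7 → new pile 1 (tops now [7])
11 → new pile 2 (tops now [7, 11])
5 → pile 1 (tops now [5, 11])
10 → pile 2 (tops now [5, 10])
4 → pile 1 (tops now [4, 10])
1 → pile 1 (tops now [1, 10])
2 → pile 2 (tops now [1, 2])
9 → new pile 3 (tops now [1, 2, 9])
6 → pile 3 (tops now [1, 2, 6])
3 → pile 3 (tops now [1, 2, 3])
8 → new pile 4 (tops now [1, 2, 3, 8])
12 → new pile 5 (tops now [1, 2, 3, 8, 12])
Five piles.

5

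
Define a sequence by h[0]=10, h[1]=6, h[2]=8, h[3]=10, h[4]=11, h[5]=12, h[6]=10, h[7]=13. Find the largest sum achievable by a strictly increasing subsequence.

60

Let S[i] be the best sum of a strictly increasing subsequence ending at i:
i:      0  1  2  3  4  5  6  7
h[i]:  10  6  8 10 11 12 10 13
S:     10  6 14 24 35 47 24 60
Maximum is 60 (e.g. 6 + 8 + 10 + 11 + 12 + 13).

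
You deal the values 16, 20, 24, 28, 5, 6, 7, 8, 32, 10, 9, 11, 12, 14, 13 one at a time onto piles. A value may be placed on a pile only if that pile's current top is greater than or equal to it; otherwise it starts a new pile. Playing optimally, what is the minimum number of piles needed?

Place each on the leftmost legal pile:
16 → new pile 1 (tops now [16])
20 → new pile 2 (tops now [16, 20])
24 → new pile 3 (tops now [16, 20, 24])
28 → new pile 4 (tops now [16, 20, 24, 28])
5 → pile 1 (tops now [5, 20, 24, 28])
6 → pile 2 (tops now [5, 6, 24, 28])
7 → pile 3 (tops now [5, 6, 7, 28])
8 → pile 4 (tops now [5, 6, 7, 8])
32 → new pile 5 (tops now [5, 6, 7, 8, 32])
10 → pile 5 (tops now [5, 6, 7, 8, 10])
9 → pile 5 (tops now [5, 6, 7, 8, 9])
11 → new pile 6 (tops now [5, 6, 7, 8, 9, 11])
12 → new pile 7 (tops now [5, 6, 7, 8, 9, 11, 12])
14 → new pile 8 (tops now [5, 6, 7, 8, 9, 11, 12, 14])
13 → pile 8 (tops now [5, 6, 7, 8, 9, 11, 12, 13])
Eight piles.

8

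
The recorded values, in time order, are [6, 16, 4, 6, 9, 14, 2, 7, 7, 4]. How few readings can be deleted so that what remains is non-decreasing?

6

Fewest deletions = n − (longest non-decreasing subsequence).
Patience tails:
6 → extends → [6]
16 → extends → [6, 16]
4 → replaces 6 → [4, 16]
6 → replaces 16 → [4, 6]
9 → extends → [4, 6, 9]
14 → extends → [4, 6, 9, 14]
2 → replaces 4 → [2, 6, 9, 14]
7 → replaces 9 → [2, 6, 7, 14]
7 → replaces 14 → [2, 6, 7, 7]
4 → replaces 6 → [2, 4, 7, 7]
Longest non-decreasing subsequence has length 4, so deletions = 10 − 4 = 6.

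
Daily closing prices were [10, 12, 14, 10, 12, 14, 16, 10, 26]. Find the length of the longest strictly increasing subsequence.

5

Track the smallest tail for each achievable length (strict):
10 → extends → [10]
12 → extends → [10, 12]
14 → extends → [10, 12, 14]
10 → already a tail → [10, 12, 14]
12 → already a tail → [10, 12, 14]
14 → already a tail → [10, 12, 14]
16 → extends → [10, 12, 14, 16]
10 → already a tail → [10, 12, 14, 16]
26 → extends → [10, 12, 14, 16, 26]
Five tails, so the longest strictly increasing subsequence has length 5 (e.g. 10, 12, 14, 16, 26).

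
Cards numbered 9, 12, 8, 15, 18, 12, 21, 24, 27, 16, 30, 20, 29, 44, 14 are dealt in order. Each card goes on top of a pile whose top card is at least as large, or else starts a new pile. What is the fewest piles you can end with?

The minimum number of non-increasing subsequences covering a sequence equals the length of its longest strictly increasing subsequence.
LIS length is 9 (e.g. 9, 12, 15, 18, 21, 24, 27, 30, 44), so 9 piles are needed.

9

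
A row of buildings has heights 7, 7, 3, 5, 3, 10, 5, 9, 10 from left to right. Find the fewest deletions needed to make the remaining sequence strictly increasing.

5

Fewest deletions = n − (longest strictly increasing subsequence).
Patience tails:
7 → extends → [7]
7 → already a tail → [7]
3 → replaces 7 → [3]
5 → extends → [3, 5]
3 → already a tail → [3, 5]
10 → extends → [3, 5, 10]
5 → already a tail → [3, 5, 10]
9 → replaces 10 → [3, 5, 9]
10 → extends → [3, 5, 9, 10]
Longest strictly increasing subsequence has length 4, so deletions = 9 − 4 = 5.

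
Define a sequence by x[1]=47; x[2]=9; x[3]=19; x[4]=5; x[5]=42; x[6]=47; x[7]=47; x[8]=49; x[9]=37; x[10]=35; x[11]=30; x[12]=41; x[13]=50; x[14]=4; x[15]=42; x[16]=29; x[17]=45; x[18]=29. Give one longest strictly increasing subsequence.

9, 19, 42, 47, 49, 50

Patience tails give the LIS length; then backtrack through the dp parents:
47 → extends → [47]
9 → replaces 47 → [9]
19 → extends → [9, 19]
5 → replaces 9 → [5, 19]
42 → extends → [5, 19, 42]
47 → extends → [5, 19, 42, 47]
47 → already a tail → [5, 19, 42, 47]
49 → extends → [5, 19, 42, 47, 49]
37 → replaces 42 → [5, 19, 37, 47, 49]
35 → replaces 37 → [5, 19, 35, 47, 49]
30 → replaces 35 → [5, 19, 30, 47, 49]
41 → replaces 47 → [5, 19, 30, 41, 49]
50 → extends → [5, 19, 30, 41, 49, 50]
4 → replaces 5 → [4, 19, 30, 41, 49, 50]
42 → replaces 49 → [4, 19, 30, 41, 42, 50]
29 → replaces 30 → [4, 19, 29, 41, 42, 50]
45 → replaces 50 → [4, 19, 29, 41, 42, 45]
29 → already a tail → [4, 19, 29, 41, 42, 45]
Length 6; one witness is 9, 19, 42, 47, 49, 50.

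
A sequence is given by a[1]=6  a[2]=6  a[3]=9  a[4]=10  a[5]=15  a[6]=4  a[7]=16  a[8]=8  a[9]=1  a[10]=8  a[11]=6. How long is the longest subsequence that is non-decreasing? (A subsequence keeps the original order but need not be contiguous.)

6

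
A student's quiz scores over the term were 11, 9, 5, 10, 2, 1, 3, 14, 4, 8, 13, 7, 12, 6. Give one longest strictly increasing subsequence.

Patience tails give the LIS length; then backtrack through the dp parents:
11 → extends → [11]
9 → replaces 11 → [9]
5 → replaces 9 → [5]
10 → extends → [5, 10]
2 → replaces 5 → [2, 10]
1 → replaces 2 → [1, 10]
3 → replaces 10 → [1, 3]
14 → extends → [1, 3, 14]
4 → replaces 14 → [1, 3, 4]
8 → extends → [1, 3, 4, 8]
13 → extends → [1, 3, 4, 8, 13]
7 → replaces 8 → [1, 3, 4, 7, 13]
12 → replaces 13 → [1, 3, 4, 7, 12]
6 → replaces 7 → [1, 3, 4, 6, 12]
Length 5; one witness is 2, 3, 4, 8, 13.

2, 3, 4, 8, 13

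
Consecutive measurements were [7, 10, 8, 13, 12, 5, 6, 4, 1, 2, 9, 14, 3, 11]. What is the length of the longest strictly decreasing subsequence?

5

Let dp[i] be the longest strictly decreasing subsequence ending at i:
i:      1  2  3  4  5  6  7  8  9 10 11 12 13 14
a[i]:   7 10  8 13 12  5  6  4  1  2  9 14  3 11
dp:     1  1  2  1  2  3  3  4  5  5  3  1  5  3
Maximum is 5.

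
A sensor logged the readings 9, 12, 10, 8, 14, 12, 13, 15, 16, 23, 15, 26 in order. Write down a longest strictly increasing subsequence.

Patience tails give the LIS length; then backtrack through the dp parents:
9 → extends → [9]
12 → extends → [9, 12]
10 → replaces 12 → [9, 10]
8 → replaces 9 → [8, 10]
14 → extends → [8, 10, 14]
12 → replaces 14 → [8, 10, 12]
13 → extends → [8, 10, 12, 13]
15 → extends → [8, 10, 12, 13, 15]
16 → extends → [8, 10, 12, 13, 15, 16]
23 → extends → [8, 10, 12, 13, 15, 16, 23]
15 → already a tail → [8, 10, 12, 13, 15, 16, 23]
26 → extends → [8, 10, 12, 13, 15, 16, 23, 26]
Length 8; one witness is 9, 10, 12, 13, 15, 16, 23, 26.

9, 10, 12, 13, 15, 16, 23, 26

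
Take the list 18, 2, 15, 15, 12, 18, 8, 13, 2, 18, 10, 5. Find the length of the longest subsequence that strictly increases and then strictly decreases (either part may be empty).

inc[i] = longest strictly increasing subsequence ending at i; dec[i] = longest strictly decreasing subsequence starting at i:
i:      1  2  3  4  5  6  7  8  9 10 11 12
a[i]:  18  2 15 15 12 18  8 13  2 18 10  5
inc:    1  1  2  2  2  3  2  3  1  4  3  2
dec:    5  1  4  4  3  4  2  3  1  3  2  1
Best peak at i=6 (value 18): inc=3, dec=4, length 3+4−1 = 6.

6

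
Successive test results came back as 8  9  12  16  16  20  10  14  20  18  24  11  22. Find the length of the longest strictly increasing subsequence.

Track the smallest tail for each achievable length (strict):
8 → extends → [8]
9 → extends → [8, 9]
12 → extends → [8, 9, 12]
16 → extends → [8, 9, 12, 16]
16 → already a tail → [8, 9, 12, 16]
20 → extends → [8, 9, 12, 16, 20]
10 → replaces 12 → [8, 9, 10, 16, 20]
14 → replaces 16 → [8, 9, 10, 14, 20]
20 → already a tail → [8, 9, 10, 14, 20]
18 → replaces 20 → [8, 9, 10, 14, 18]
24 → extends → [8, 9, 10, 14, 18, 24]
11 → replaces 14 → [8, 9, 10, 11, 18, 24]
22 → replaces 24 → [8, 9, 10, 11, 18, 22]
Six tails, so the longest strictly increasing subsequence has length 6 (e.g. 8, 9, 12, 16, 20, 24).

6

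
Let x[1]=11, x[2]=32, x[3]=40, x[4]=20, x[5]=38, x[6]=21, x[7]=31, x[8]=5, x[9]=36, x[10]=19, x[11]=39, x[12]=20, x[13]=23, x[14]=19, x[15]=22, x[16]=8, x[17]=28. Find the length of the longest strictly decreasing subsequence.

Let dp[i] be the longest strictly decreasing subsequence ending at i:
i:      1  2  3  4  5  6  7  8  9 10 11 12 13 14 15 16 17
x[i]:  11 32 40 20 38 21 31  5 36 19 39 20 23 19 22  8 28
dp:     1  1  1  2  2  3  3  4  3  4  2  4  4  5  5  6  4
Maximum is 6.

6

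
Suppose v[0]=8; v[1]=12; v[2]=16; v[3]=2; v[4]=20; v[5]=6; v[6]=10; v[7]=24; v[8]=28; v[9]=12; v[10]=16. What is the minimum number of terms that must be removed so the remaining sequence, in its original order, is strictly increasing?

5

Fewest deletions = n − (longest strictly increasing subsequence).
Patience tails:
8 → extends → [8]
12 → extends → [8, 12]
16 → extends → [8, 12, 16]
2 → replaces 8 → [2, 12, 16]
20 → extends → [2, 12, 16, 20]
6 → replaces 12 → [2, 6, 16, 20]
10 → replaces 16 → [2, 6, 10, 20]
24 → extends → [2, 6, 10, 20, 24]
28 → extends → [2, 6, 10, 20, 24, 28]
12 → replaces 20 → [2, 6, 10, 12, 24, 28]
16 → replaces 24 → [2, 6, 10, 12, 16, 28]
Longest strictly increasing subsequence has length 6, so deletions = 11 − 6 = 5.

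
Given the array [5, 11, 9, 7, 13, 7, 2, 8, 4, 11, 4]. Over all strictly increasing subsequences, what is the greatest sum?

31

Let S[i] be the best sum of a strictly increasing subsequence ending at i:
i:      1  2  3  4  5  6  7  8  9 10 11
a[i]:   5 11  9  7 13  7  2  8  4 11  4
S:      5 16 14 12 29 12  2 20  6 31  6
Maximum is 31 (e.g. 5 + 7 + 8 + 11).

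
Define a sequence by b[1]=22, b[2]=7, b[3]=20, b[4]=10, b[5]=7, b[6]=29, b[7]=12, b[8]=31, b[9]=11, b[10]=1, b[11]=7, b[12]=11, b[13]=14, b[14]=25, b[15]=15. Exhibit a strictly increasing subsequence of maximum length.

7, 10, 12, 14, 25

Patience tails give the LIS length; then backtrack through the dp parents:
22 → extends → [22]
7 → replaces 22 → [7]
20 → extends → [7, 20]
10 → replaces 20 → [7, 10]
7 → already a tail → [7, 10]
29 → extends → [7, 10, 29]
12 → replaces 29 → [7, 10, 12]
31 → extends → [7, 10, 12, 31]
11 → replaces 12 → [7, 10, 11, 31]
1 → replaces 7 → [1, 10, 11, 31]
7 → replaces 10 → [1, 7, 11, 31]
11 → already a tail → [1, 7, 11, 31]
14 → replaces 31 → [1, 7, 11, 14]
25 → extends → [1, 7, 11, 14, 25]
15 → replaces 25 → [1, 7, 11, 14, 15]
Length 5; one witness is 7, 10, 12, 14, 25.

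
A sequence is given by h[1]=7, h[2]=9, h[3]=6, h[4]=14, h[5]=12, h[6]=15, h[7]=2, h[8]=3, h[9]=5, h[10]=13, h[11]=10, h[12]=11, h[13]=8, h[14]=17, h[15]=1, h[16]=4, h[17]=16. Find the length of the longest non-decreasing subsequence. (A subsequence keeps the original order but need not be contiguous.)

Track the smallest tail for each achievable length (allowing ties):
7 → extends → [7]
9 → extends → [7, 9]
6 → replaces 7 → [6, 9]
14 → extends → [6, 9, 14]
12 → replaces 14 → [6, 9, 12]
15 → extends → [6, 9, 12, 15]
2 → replaces 6 → [2, 9, 12, 15]
3 → replaces 9 → [2, 3, 12, 15]
5 → replaces 12 → [2, 3, 5, 15]
13 → replaces 15 → [2, 3, 5, 13]
10 → replaces 13 → [2, 3, 5, 10]
11 → extends → [2, 3, 5, 10, 11]
8 → replaces 10 → [2, 3, 5, 8, 11]
17 → extends → [2, 3, 5, 8, 11, 17]
1 → replaces 2 → [1, 3, 5, 8, 11, 17]
4 → replaces 5 → [1, 3, 4, 8, 11, 17]
16 → replaces 17 → [1, 3, 4, 8, 11, 16]
Six tails, so the longest non-decreasing subsequence has length 6 (e.g. 2, 3, 5, 10, 11, 17).

6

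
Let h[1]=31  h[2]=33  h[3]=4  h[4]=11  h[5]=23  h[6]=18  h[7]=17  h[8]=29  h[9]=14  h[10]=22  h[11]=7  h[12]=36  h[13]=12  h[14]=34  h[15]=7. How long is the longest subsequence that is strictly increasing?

5

Let dp[i] be the length of the longest such subsequence ending at index i:
i:      1  2  3  4  5  6  7  8  9 10 11 12 13 14 15
h[i]:  31 33  4 11 23 18 17 29 14 22  7 36 12 34  7
dp:     1  2  1  2  3  3  3  4  3  4  2  5  3  5  2
Maximum dp value is 5.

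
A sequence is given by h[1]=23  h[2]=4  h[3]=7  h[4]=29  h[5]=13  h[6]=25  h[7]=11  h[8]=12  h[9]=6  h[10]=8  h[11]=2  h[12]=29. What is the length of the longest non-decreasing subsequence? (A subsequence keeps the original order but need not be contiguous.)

5

Track the smallest tail for each achievable length (allowing ties):
23 → extends → [23]
4 → replaces 23 → [4]
7 → extends → [4, 7]
29 → extends → [4, 7, 29]
13 → replaces 29 → [4, 7, 13]
25 → extends → [4, 7, 13, 25]
11 → replaces 13 → [4, 7, 11, 25]
12 → replaces 25 → [4, 7, 11, 12]
6 → replaces 7 → [4, 6, 11, 12]
8 → replaces 11 → [4, 6, 8, 12]
2 → replaces 4 → [2, 6, 8, 12]
29 → extends → [2, 6, 8, 12, 29]
Five tails, so the longest non-decreasing subsequence has length 5 (e.g. 4, 7, 13, 25, 29).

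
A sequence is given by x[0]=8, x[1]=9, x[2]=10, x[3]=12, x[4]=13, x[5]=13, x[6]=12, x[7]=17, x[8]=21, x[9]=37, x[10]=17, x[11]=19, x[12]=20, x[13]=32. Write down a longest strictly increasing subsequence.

Patience tails give the LIS length; then backtrack through the dp parents:
8 → extends → [8]
9 → extends → [8, 9]
10 → extends → [8, 9, 10]
12 → extends → [8, 9, 10, 12]
13 → extends → [8, 9, 10, 12, 13]
13 → already a tail → [8, 9, 10, 12, 13]
12 → already a tail → [8, 9, 10, 12, 13]
17 → extends → [8, 9, 10, 12, 13, 17]
21 → extends → [8, 9, 10, 12, 13, 17, 21]
37 → extends → [8, 9, 10, 12, 13, 17, 21, 37]
17 → already a tail → [8, 9, 10, 12, 13, 17, 21, 37]
19 → replaces 21 → [8, 9, 10, 12, 13, 17, 19, 37]
20 → replaces 37 → [8, 9, 10, 12, 13, 17, 19, 20]
32 → extends → [8, 9, 10, 12, 13, 17, 19, 20, 32]
Length 9; one witness is 8, 9, 10, 12, 13, 17, 19, 20, 32.

8, 9, 10, 12, 13, 17, 19, 20, 32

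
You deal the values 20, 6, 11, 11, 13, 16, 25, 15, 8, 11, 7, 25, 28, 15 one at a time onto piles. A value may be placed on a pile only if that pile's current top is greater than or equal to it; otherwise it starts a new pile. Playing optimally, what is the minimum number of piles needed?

6

Place each on the leftmost legal pile:
20 → new pile 1 (tops now [20])
6 → pile 1 (tops now [6])
11 → new pile 2 (tops now [6, 11])
11 → pile 2 (tops now [6, 11])
13 → new pile 3 (tops now [6, 11, 13])
16 → new pile 4 (tops now [6, 11, 13, 16])
25 → new pile 5 (tops now [6, 11, 13, 16, 25])
15 → pile 4 (tops now [6, 11, 13, 15, 25])
8 → pile 2 (tops now [6, 8, 13, 15, 25])
11 → pile 3 (tops now [6, 8, 11, 15, 25])
7 → pile 2 (tops now [6, 7, 11, 15, 25])
25 → pile 5 (tops now [6, 7, 11, 15, 25])
28 → new pile 6 (tops now [6, 7, 11, 15, 25, 28])
15 → pile 4 (tops now [6, 7, 11, 15, 25, 28])
Six piles.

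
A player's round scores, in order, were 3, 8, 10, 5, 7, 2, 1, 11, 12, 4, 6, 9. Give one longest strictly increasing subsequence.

3, 8, 10, 11, 12

Patience tails give the LIS length; then backtrack through the dp parents:
3 → extends → [3]
8 → extends → [3, 8]
10 → extends → [3, 8, 10]
5 → replaces 8 → [3, 5, 10]
7 → replaces 10 → [3, 5, 7]
2 → replaces 3 → [2, 5, 7]
1 → replaces 2 → [1, 5, 7]
11 → extends → [1, 5, 7, 11]
12 → extends → [1, 5, 7, 11, 12]
4 → replaces 5 → [1, 4, 7, 11, 12]
6 → replaces 7 → [1, 4, 6, 11, 12]
9 → replaces 11 → [1, 4, 6, 9, 12]
Length 5; one witness is 3, 8, 10, 11, 12.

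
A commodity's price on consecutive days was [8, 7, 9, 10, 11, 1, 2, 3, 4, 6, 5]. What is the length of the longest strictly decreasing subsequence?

4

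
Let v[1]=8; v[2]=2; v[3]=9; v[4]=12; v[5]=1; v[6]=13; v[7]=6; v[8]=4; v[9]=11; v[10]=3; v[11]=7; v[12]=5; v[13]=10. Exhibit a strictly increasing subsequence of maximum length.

8, 9, 12, 13

Patience tails give the LIS length; then backtrack through the dp parents:
8 → extends → [8]
2 → replaces 8 → [2]
9 → extends → [2, 9]
12 → extends → [2, 9, 12]
1 → replaces 2 → [1, 9, 12]
13 → extends → [1, 9, 12, 13]
6 → replaces 9 → [1, 6, 12, 13]
4 → replaces 6 → [1, 4, 12, 13]
11 → replaces 12 → [1, 4, 11, 13]
3 → replaces 4 → [1, 3, 11, 13]
7 → replaces 11 → [1, 3, 7, 13]
5 → replaces 7 → [1, 3, 5, 13]
10 → replaces 13 → [1, 3, 5, 10]
Length 4; one witness is 8, 9, 12, 13.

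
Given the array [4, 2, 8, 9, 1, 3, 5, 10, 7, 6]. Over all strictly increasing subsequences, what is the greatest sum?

Let S[i] be the best sum of a strictly increasing subsequence ending at i:
i:      1  2  3  4  5  6  7  8  9 10
a[i]:   4  2  8  9  1  3  5 10  7  6
S:      4  2 12 21  1  5 10 31 17 16
Maximum is 31 (e.g. 4 + 8 + 9 + 10).

31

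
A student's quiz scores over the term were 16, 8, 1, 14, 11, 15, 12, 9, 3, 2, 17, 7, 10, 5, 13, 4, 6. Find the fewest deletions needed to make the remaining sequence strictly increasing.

Fewest deletions = n − (longest strictly increasing subsequence).
Patience tails:
16 → extends → [16]
8 → replaces 16 → [8]
1 → replaces 8 → [1]
14 → extends → [1, 14]
11 → replaces 14 → [1, 11]
15 → extends → [1, 11, 15]
12 → replaces 15 → [1, 11, 12]
9 → replaces 11 → [1, 9, 12]
3 → replaces 9 → [1, 3, 12]
2 → replaces 3 → [1, 2, 12]
17 → extends → [1, 2, 12, 17]
7 → replaces 12 → [1, 2, 7, 17]
10 → replaces 17 → [1, 2, 7, 10]
5 → replaces 7 → [1, 2, 5, 10]
13 → extends → [1, 2, 5, 10, 13]
4 → replaces 5 → [1, 2, 4, 10, 13]
6 → replaces 10 → [1, 2, 4, 6, 13]
Longest strictly increasing subsequence has length 5, so deletions = 17 − 5 = 12.

12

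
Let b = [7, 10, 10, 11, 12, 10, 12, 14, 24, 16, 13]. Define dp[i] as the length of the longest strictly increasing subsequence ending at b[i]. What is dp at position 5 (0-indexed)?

2

dp[i] = 1 + max{dp[j] : j<i, b[j]<b[i]} (or 1 if no such j):
i:      0  1  2  3  4  5  6  7  8  9 10
b[i]:   7 10 10 11 12 10 12 14 24 16 13
dp:     1  2  2  3  4  2  4  5  6  6  5
At index 5 the value is 2.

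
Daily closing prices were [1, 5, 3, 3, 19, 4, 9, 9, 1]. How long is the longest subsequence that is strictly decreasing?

Negate each value so 'decreasing' becomes 'increasing', then run patience tails on the negated sequence:
-1 → extends → [-1]
-5 → replaces -1 → [-5]
-3 → extends → [-5, -3]
-3 → already a tail → [-5, -3]
-19 → replaces -5 → [-19, -3]
-4 → replaces -3 → [-19, -4]
-9 → replaces -4 → [-19, -9]
-9 → already a tail → [-19, -9]
-1 → extends → [-19, -9, -1]
Three tails, so the longest strictly decreasing subsequence of the original has length 3.

3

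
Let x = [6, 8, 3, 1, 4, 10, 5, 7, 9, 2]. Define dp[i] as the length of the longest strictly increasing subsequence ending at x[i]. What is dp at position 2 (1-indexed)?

2

dp[i] = 1 + max{dp[j] : j<i, x[j]<x[i]} (or 1 if no such j):
i:      1  2  3  4  5  6  7  8  9 10
x[i]:   6  8  3  1  4 10  5  7  9  2
dp:     1  2  1  1  2  3  3  4  5  2
At index 2 the value is 2.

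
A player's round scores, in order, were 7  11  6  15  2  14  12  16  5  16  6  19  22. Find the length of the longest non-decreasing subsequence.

7

Track the smallest tail for each achievable length (allowing ties):
7 → extends → [7]
11 → extends → [7, 11]
6 → replaces 7 → [6, 11]
15 → extends → [6, 11, 15]
2 → replaces 6 → [2, 11, 15]
14 → replaces 15 → [2, 11, 14]
12 → replaces 14 → [2, 11, 12]
16 → extends → [2, 11, 12, 16]
5 → replaces 11 → [2, 5, 12, 16]
16 → extends → [2, 5, 12, 16, 16]
6 → replaces 12 → [2, 5, 6, 16, 16]
19 → extends → [2, 5, 6, 16, 16, 19]
22 → extends → [2, 5, 6, 16, 16, 19, 22]
Seven tails, so the longest non-decreasing subsequence has length 7 (e.g. 7, 11, 15, 16, 16, 19, 22).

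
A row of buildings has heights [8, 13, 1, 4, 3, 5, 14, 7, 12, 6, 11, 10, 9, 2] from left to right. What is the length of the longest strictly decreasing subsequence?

Negate each value so 'decreasing' becomes 'increasing', then run patience tails on the negated sequence:
-8 → extends → [-8]
-13 → replaces -8 → [-13]
-1 → extends → [-13, -1]
-4 → replaces -1 → [-13, -4]
-3 → extends → [-13, -4, -3]
-5 → replaces -4 → [-13, -5, -3]
-14 → replaces -13 → [-14, -5, -3]
-7 → replaces -5 → [-14, -7, -3]
-12 → replaces -7 → [-14, -12, -3]
-6 → replaces -3 → [-14, -12, -6]
-11 → replaces -6 → [-14, -12, -11]
-10 → extends → [-14, -12, -11, -10]
-9 → extends → [-14, -12, -11, -10, -9]
-2 → extends → [-14, -12, -11, -10, -9, -2]
Six tails, so the longest strictly decreasing subsequence of the original has length 6.

6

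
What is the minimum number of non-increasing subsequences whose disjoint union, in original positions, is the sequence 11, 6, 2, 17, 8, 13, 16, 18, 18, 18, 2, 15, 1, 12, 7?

5

Place each on the leftmost legal pile:
11 → new pile 1 (tops now [11])
6 → pile 1 (tops now [6])
2 → pile 1 (tops now [2])
17 → new pile 2 (tops now [2, 17])
8 → pile 2 (tops now [2, 8])
13 → new pile 3 (tops now [2, 8, 13])
16 → new pile 4 (tops now [2, 8, 13, 16])
18 → new pile 5 (tops now [2, 8, 13, 16, 18])
18 → pile 5 (tops now [2, 8, 13, 16, 18])
18 → pile 5 (tops now [2, 8, 13, 16, 18])
2 → pile 1 (tops now [2, 8, 13, 16, 18])
15 → pile 4 (tops now [2, 8, 13, 15, 18])
1 → pile 1 (tops now [1, 8, 13, 15, 18])
12 → pile 3 (tops now [1, 8, 12, 15, 18])
7 → pile 2 (tops now [1, 7, 12, 15, 18])
Five piles.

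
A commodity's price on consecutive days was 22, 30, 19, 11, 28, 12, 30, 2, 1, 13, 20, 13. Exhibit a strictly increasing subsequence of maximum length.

Patience tails give the LIS length; then backtrack through the dp parents:
22 → extends → [22]
30 → extends → [22, 30]
19 → replaces 22 → [19, 30]
11 → replaces 19 → [11, 30]
28 → replaces 30 → [11, 28]
12 → replaces 28 → [11, 12]
30 → extends → [11, 12, 30]
2 → replaces 11 → [2, 12, 30]
1 → replaces 2 → [1, 12, 30]
13 → replaces 30 → [1, 12, 13]
20 → extends → [1, 12, 13, 20]
13 → already a tail → [1, 12, 13, 20]
Length 4; one witness is 11, 12, 13, 20.

11, 12, 13, 20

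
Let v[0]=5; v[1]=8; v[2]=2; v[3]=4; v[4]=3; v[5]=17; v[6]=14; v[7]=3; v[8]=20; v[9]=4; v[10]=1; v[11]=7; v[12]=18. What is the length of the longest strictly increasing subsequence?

Let dp[i] be the length of the longest such subsequence ending at index i:
i:      0  1  2  3  4  5  6  7  8  9 10 11 12
v[i]:   5  8  2  4  3 17 14  3 20  4  1  7 18
dp:     1  2  1  2  2  3  3  2  4  3  1  4  5
Maximum dp value is 5.

5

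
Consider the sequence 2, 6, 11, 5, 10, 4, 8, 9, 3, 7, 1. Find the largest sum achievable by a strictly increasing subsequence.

Let S[i] be the best sum of a strictly increasing subsequence ending at i:
i:      1  2  3  4  5  6  7  8  9 10 11
a[i]:   2  6 11  5 10  4  8  9  3  7  1
S:      2  8 19  7 18  6 16 25  5 15  1
Maximum is 25 (e.g. 2 + 6 + 8 + 9).

25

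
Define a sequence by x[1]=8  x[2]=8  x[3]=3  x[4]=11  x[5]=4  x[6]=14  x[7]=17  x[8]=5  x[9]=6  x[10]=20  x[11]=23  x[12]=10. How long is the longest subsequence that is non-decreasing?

Let dp[i] be the length of the longest such subsequence ending at index i:
i:      1  2  3  4  5  6  7  8  9 10 11 12
x[i]:   8  8  3 11  4 14 17  5  6 20 23 10
dp:     1  2  1  3  2  4  5  3  4  6  7  5
Maximum dp value is 7.

7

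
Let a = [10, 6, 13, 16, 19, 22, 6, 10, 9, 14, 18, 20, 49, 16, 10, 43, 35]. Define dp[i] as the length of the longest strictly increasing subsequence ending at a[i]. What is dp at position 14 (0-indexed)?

3

dp[i] = 1 + max{dp[j] : j<i, a[j]<a[i]} (or 1 if no such j):
i:      0  1  2  3  4  5  6  7  8  9 10 11 12 13 14 15 16
a[i]:  10  6 13 16 19 22  6 10  9 14 18 20 49 16 10 43 35
dp:     1  1  2  3  4  5  1  2  2  3  4  5  6  4  3  6  6
At index 14 the value is 3.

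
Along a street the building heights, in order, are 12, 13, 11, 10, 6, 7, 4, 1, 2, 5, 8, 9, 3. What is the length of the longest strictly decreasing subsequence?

Let dp[i] be the longest strictly decreasing subsequence ending at i:
i:      1  2  3  4  5  6  7  8  9 10 11 12 13
a[i]:  12 13 11 10  6  7  4  1  2  5  8  9  3
dp:     1  1  2  3  4  4  5  6  6  5  4  4  6
Maximum is 6.

6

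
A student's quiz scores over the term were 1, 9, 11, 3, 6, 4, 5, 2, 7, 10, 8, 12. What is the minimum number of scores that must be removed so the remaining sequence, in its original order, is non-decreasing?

5

Fewest deletions = n − (longest non-decreasing subsequence).
i:      1  2  3  4  5  6  7  8  9 10 11 12
a[i]:   1  9 11  3  6  4  5  2  7 10  8 12
dp:     1  2  3  2  3  3  4  2  5  6  6  7
max dp = 7, so deletions = 12 − 7 = 5.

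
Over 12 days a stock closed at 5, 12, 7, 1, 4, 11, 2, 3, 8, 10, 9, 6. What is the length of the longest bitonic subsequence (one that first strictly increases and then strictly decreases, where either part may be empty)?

7

inc[i] = longest strictly increasing subsequence ending at i; dec[i] = longest strictly decreasing subsequence starting at i:
i:      1  2  3  4  5  6  7  8  9 10 11 12
a[i]:   5 12  7  1  4 11  2  3  8 10  9  6
inc:    1  2  2  1  2  3  2  3  4  5  5  4
dec:    3  5  3  1  2  4  1  1  2  3  2  1
Best peak at i=10 (value 10): inc=5, dec=3, length 5+3−1 = 7.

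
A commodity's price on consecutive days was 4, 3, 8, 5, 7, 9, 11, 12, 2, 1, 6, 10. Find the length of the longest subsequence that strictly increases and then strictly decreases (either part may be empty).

inc[i] = longest strictly increasing subsequence ending at i; dec[i] = longest strictly decreasing subsequence starting at i:
i:      1  2  3  4  5  6  7  8  9 10 11 12
a[i]:   4  3  8  5  7  9 11 12  2  1  6 10
inc:    1  1  2  2  3  4  5  6  1  1  3  5
dec:    4  3  4  3  3  3  3  3  2  1  1  1
Best peak at i=8 (value 12): inc=6, dec=3, length 6+3−1 = 8.

8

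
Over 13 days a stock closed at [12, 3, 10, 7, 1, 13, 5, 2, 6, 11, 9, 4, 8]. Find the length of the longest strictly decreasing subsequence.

Negate each value so 'decreasing' becomes 'increasing', then run patience tails on the negated sequence:
-12 → extends → [-12]
-3 → extends → [-12, -3]
-10 → replaces -3 → [-12, -10]
-7 → extends → [-12, -10, -7]
-1 → extends → [-12, -10, -7, -1]
-13 → replaces -12 → [-13, -10, -7, -1]
-5 → replaces -1 → [-13, -10, -7, -5]
-2 → extends → [-13, -10, -7, -5, -2]
-6 → replaces -5 → [-13, -10, -7, -6, -2]
-11 → replaces -10 → [-13, -11, -7, -6, -2]
-9 → replaces -7 → [-13, -11, -9, -6, -2]
-4 → replaces -2 → [-13, -11, -9, -6, -4]
-8 → replaces -6 → [-13, -11, -9, -8, -4]
Five tails, so the longest strictly decreasing subsequence of the original has length 5.

5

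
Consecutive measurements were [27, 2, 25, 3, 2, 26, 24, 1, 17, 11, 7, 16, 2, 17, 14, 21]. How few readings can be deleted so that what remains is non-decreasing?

10

Fewest deletions = n − (longest non-decreasing subsequence).
i:      1  2  3  4  5  6  7  8  9 10 11 12 13 14 15 16
a[i]:  27  2 25  3  2 26 24  1 17 11  7 16  2 17 14 21
dp:     1  1  2  2  2  3  3  1  3  3  3  4  3  5  4  6
max dp = 6, so deletions = 16 − 6 = 10.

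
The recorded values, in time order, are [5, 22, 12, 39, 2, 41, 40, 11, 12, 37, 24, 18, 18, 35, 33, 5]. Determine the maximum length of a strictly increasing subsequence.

Track the smallest tail for each achievable length (strict):
5 → extends → [5]
22 → extends → [5, 22]
12 → replaces 22 → [5, 12]
39 → extends → [5, 12, 39]
2 → replaces 5 → [2, 12, 39]
41 → extends → [2, 12, 39, 41]
40 → replaces 41 → [2, 12, 39, 40]
11 → replaces 12 → [2, 11, 39, 40]
12 → replaces 39 → [2, 11, 12, 40]
37 → replaces 40 → [2, 11, 12, 37]
24 → replaces 37 → [2, 11, 12, 24]
18 → replaces 24 → [2, 11, 12, 18]
18 → already a tail → [2, 11, 12, 18]
35 → extends → [2, 11, 12, 18, 35]
33 → replaces 35 → [2, 11, 12, 18, 33]
5 → replaces 11 → [2, 5, 12, 18, 33]
Five tails, so the longest strictly increasing subsequence has length 5 (e.g. 5, 11, 12, 24, 35).

5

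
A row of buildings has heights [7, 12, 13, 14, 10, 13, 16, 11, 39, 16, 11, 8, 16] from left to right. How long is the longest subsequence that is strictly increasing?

Track the smallest tail for each achievable length (strict):
7 → extends → [7]
12 → extends → [7, 12]
13 → extends → [7, 12, 13]
14 → extends → [7, 12, 13, 14]
10 → replaces 12 → [7, 10, 13, 14]
13 → already a tail → [7, 10, 13, 14]
16 → extends → [7, 10, 13, 14, 16]
11 → replaces 13 → [7, 10, 11, 14, 16]
39 → extends → [7, 10, 11, 14, 16, 39]
16 → already a tail → [7, 10, 11, 14, 16, 39]
11 → already a tail → [7, 10, 11, 14, 16, 39]
8 → replaces 10 → [7, 8, 11, 14, 16, 39]
16 → already a tail → [7, 8, 11, 14, 16, 39]
Six tails, so the longest strictly increasing subsequence has length 6 (e.g. 7, 12, 13, 14, 16, 39).

6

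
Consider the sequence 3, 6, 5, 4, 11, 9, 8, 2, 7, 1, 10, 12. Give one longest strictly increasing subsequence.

3, 6, 9, 10, 12

Patience tails give the LIS length; then backtrack through the dp parents:
3 → extends → [3]
6 → extends → [3, 6]
5 → replaces 6 → [3, 5]
4 → replaces 5 → [3, 4]
11 → extends → [3, 4, 11]
9 → replaces 11 → [3, 4, 9]
8 → replaces 9 → [3, 4, 8]
2 → replaces 3 → [2, 4, 8]
7 → replaces 8 → [2, 4, 7]
1 → replaces 2 → [1, 4, 7]
10 → extends → [1, 4, 7, 10]
12 → extends → [1, 4, 7, 10, 12]
Length 5; one witness is 3, 6, 9, 10, 12.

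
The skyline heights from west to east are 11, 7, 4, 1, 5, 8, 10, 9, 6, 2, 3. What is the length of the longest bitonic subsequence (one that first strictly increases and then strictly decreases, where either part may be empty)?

inc[i] = longest strictly increasing subsequence ending at i; dec[i] = longest strictly decreasing subsequence starting at i:
i:      1  2  3  4  5  6  7  8  9 10 11
a[i]:  11  7  4  1  5  8 10  9  6  2  3
inc:    1  1  1  1  2  3  4  4  3  2  3
dec:    5  3  2  1  2  3  4  3  2  1  1
Best peak at i=7 (value 10): inc=4, dec=4, length 4+4−1 = 7.

7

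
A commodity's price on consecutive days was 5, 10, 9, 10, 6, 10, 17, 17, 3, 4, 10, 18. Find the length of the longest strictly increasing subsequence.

Let dp[i] be the length of the longest such subsequence ending at index i:
i:      1  2  3  4  5  6  7  8  9 10 11 12
a[i]:   5 10  9 10  6 10 17 17  3  4 10 18
dp:     1  2  2  3  2  3  4  4  1  2  3  5
Maximum dp value is 5.

5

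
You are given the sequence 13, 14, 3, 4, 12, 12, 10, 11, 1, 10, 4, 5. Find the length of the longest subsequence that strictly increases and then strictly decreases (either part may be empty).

6

inc[i] = longest strictly increasing subsequence ending at i; dec[i] = longest strictly decreasing subsequence starting at i:
i:      1  2  3  4  5  6  7  8  9 10 11 12
a[i]:  13 14  3  4 12 12 10 11  1 10  4  5
inc:    1  2  1  2  3  3  3  4  1  3  2  3
dec:    5  5  2  2  4  4  2  3  1  2  1  1
Best peak at i=2 (value 14): inc=2, dec=5, length 2+5−1 = 6.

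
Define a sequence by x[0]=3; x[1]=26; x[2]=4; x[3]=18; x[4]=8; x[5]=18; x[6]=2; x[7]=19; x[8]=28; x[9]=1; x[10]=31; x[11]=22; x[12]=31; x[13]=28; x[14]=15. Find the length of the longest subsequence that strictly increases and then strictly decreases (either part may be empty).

9

inc[i] = longest strictly increasing subsequence ending at i; dec[i] = longest strictly decreasing subsequence starting at i:
i:      0  1  2  3  4  5  6  7  8  9 10 11 12 13 14
x[i]:   3 26  4 18  8 18  2 19 28  1 31 22 31 28 15
inc:    1  2  2  3  3  4  1  5  6  1  7  6  7  7  4
dec:    3  5  3  4  3  3  2  2  3  1  3  2  3  2  1
Best peak at i=10 (value 31): inc=7, dec=3, length 7+3−1 = 9.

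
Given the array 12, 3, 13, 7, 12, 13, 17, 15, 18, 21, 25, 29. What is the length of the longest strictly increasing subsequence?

9

Track the smallest tail for each achievable length (strict):
12 → extends → [12]
3 → replaces 12 → [3]
13 → extends → [3, 13]
7 → replaces 13 → [3, 7]
12 → extends → [3, 7, 12]
13 → extends → [3, 7, 12, 13]
17 → extends → [3, 7, 12, 13, 17]
15 → replaces 17 → [3, 7, 12, 13, 15]
18 → extends → [3, 7, 12, 13, 15, 18]
21 → extends → [3, 7, 12, 13, 15, 18, 21]
25 → extends → [3, 7, 12, 13, 15, 18, 21, 25]
29 → extends → [3, 7, 12, 13, 15, 18, 21, 25, 29]
Nine tails, so the longest strictly increasing subsequence has length 9 (e.g. 3, 7, 12, 13, 17, 18, 21, 25, 29).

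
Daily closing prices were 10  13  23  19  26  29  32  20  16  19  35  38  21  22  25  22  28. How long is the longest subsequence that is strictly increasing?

Let dp[i] be the length of the longest such subsequence ending at index i:
i:      1  2  3  4  5  6  7  8  9 10 11 12 13 14 15 16 17
a[i]:  10 13 23 19 26 29 32 20 16 19 35 38 21 22 25 22 28
dp:     1  2  3  3  4  5  6  4  3  4  7  8  5  6  7  6  8
Maximum dp value is 8.

8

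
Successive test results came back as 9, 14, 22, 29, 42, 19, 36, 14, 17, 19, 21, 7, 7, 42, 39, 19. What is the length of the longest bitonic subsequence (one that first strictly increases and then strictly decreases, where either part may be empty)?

8

inc[i] = longest strictly increasing subsequence ending at i; dec[i] = longest strictly decreasing subsequence starting at i:
i:      1  2  3  4  5  6  7  8  9 10 11 12 13 14 15 16
a[i]:   9 14 22 29 42 19 36 14 17 19 21  7  7 42 39 19
inc:    1  2  3  4  5  3  5  2  3  4  5  1  1  6  6  4
dec:    2  2  4  4  4  3  3  2  2  2  2  1  1  3  2  1
Best peak at i=5 (value 42): inc=5, dec=4, length 5+4−1 = 8.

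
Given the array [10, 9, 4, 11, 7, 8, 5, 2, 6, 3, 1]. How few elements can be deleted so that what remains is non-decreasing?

Fewest deletions = n − (longest non-decreasing subsequence).
i:      1  2  3  4  5  6  7  8  9 10 11
a[i]:  10  9  4 11  7  8  5  2  6  3  1
dp:     1  1  1  2  2  3  2  1  3  2  1
max dp = 3, so deletions = 11 − 3 = 8.

8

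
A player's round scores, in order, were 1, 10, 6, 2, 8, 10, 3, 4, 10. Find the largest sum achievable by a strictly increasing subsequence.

25

Let S[i] be the best sum of a strictly increasing subsequence ending at i:
i:      1  2  3  4  5  6  7  8  9
a[i]:   1 10  6  2  8 10  3  4 10
S:      1 11  7  3 15 25  6 10 25
Maximum is 25 (e.g. 1 + 6 + 8 + 10).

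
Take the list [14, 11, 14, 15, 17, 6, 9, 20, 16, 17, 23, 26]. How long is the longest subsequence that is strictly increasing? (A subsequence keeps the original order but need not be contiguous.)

Let dp[i] be the length of the longest such subsequence ending at index i:
i:      1  2  3  4  5  6  7  8  9 10 11 12
a[i]:  14 11 14 15 17  6  9 20 16 17 23 26
dp:     1  1  2  3  4  1  2  5  4  5  6  7
Maximum dp value is 7.

7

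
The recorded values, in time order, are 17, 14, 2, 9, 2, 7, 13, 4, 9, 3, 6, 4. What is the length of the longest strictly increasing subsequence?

Let dp[i] be the length of the longest such subsequence ending at index i:
i:      1  2  3  4  5  6  7  8  9 10 11 12
a[i]:  17 14  2  9  2  7 13  4  9  3  6  4
dp:     1  1  1  2  1  2  3  2  3  2  3  3
Maximum dp value is 3.

3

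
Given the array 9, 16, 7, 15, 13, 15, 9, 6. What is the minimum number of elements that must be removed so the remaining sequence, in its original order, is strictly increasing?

Fewest deletions = n − (longest strictly increasing subsequence).
i:      1  2  3  4  5  6  7  8
a[i]:   9 16  7 15 13 15  9  6
dp:     1  2  1  2  2  3  2  1
max dp = 3, so deletions = 8 − 3 = 5.

5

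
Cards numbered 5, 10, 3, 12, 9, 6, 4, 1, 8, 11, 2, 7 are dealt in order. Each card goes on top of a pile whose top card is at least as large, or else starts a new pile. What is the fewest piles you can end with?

Place each on the leftmost legal pile:
5 → new pile 1 (tops now [5])
10 → new pile 2 (tops now [5, 10])
3 → pile 1 (tops now [3, 10])
12 → new pile 3 (tops now [3, 10, 12])
9 → pile 2 (tops now [3, 9, 12])
6 → pile 2 (tops now [3, 6, 12])
4 → pile 2 (tops now [3, 4, 12])
1 → pile 1 (tops now [1, 4, 12])
8 → pile 3 (tops now [1, 4, 8])
11 → new pile 4 (tops now [1, 4, 8, 11])
2 → pile 2 (tops now [1, 2, 8, 11])
7 → pile 3 (tops now [1, 2, 7, 11])
Four piles.

4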